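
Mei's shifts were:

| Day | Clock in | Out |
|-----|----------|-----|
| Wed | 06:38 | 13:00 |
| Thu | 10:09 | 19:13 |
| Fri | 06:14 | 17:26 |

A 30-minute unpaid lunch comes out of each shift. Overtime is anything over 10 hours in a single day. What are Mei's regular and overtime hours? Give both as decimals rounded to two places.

Wed: 06:38–13:00 = 6 h 22 min; less 30 min break → 5 h 52 min
Thu: 10:09–19:13 = 9 h 4 min; less 30 min break → 8 h 34 min
Fri: 06:14–17:26 = 11 h 12 min; less 30 min break → 10 h 42 min
Wed reg 5 h 52 min / OT 0 h 0 min; Thu reg 8 h 34 min / OT 0 h 0 min; Fri reg 10 h 0 min / OT 0 h 42 min.
Totals: regular 24 h 26 min, overtime 0 h 42 min.

Regular 24.43 hours, overtime 0.70 hours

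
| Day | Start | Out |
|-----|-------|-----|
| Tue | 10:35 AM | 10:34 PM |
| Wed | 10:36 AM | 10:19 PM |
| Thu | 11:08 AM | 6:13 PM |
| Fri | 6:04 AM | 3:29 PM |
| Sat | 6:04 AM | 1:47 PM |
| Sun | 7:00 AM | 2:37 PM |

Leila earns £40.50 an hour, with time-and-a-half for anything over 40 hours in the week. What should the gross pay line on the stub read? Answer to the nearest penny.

£2563.65

Tue: 10:35 AM–10:34 PM = 11 h 59 min
Wed: 10:36 AM–10:19 PM = 11 h 43 min
Thu: 11:08 AM–6:13 PM = 7 h 5 min
Fri: 6:04 AM–3:29 PM = 9 h 25 min
Sat: 6:04 AM–1:47 PM = 7 h 43 min
Sun: 7:00 AM–2:37 PM = 7 h 37 min
Total worked: 55 h 32 min = 3332 min.
Regular 40 h 0 min = 2400 min at £40.50/h; overtime 15 h 32 min = 932 min at £60.75/h.
Pay = (2400 × £40.50 + 932 × £60.75) ÷ 60 = £2563.65.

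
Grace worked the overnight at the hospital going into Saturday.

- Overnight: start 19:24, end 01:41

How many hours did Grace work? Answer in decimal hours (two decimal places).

Overnight: 19:24 → midnight = 4 h 36 min; midnight → 01:41 = 1 h 41 min; span 6 h 17 min

6.28 hours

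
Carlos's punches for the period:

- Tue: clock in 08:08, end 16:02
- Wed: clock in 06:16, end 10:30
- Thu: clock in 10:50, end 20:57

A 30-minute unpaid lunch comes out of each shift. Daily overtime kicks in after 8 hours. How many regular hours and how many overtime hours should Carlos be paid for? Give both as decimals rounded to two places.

Tue: 08:08–16:02 = 7 h 54 min; less 30 min break → 7 h 24 min
Wed: 06:16–10:30 = 4 h 14 min; less 30 min break → 3 h 44 min
Thu: 10:50–20:57 = 10 h 7 min; less 30 min break → 9 h 37 min
Tue reg 7 h 24 min / OT 0 h 0 min; Wed reg 3 h 44 min / OT 0 h 0 min; Thu reg 8 h 0 min / OT 1 h 37 min.
Totals: regular 19 h 8 min, overtime 1 h 37 min.

Regular 19.13 hours, overtime 1.62 hours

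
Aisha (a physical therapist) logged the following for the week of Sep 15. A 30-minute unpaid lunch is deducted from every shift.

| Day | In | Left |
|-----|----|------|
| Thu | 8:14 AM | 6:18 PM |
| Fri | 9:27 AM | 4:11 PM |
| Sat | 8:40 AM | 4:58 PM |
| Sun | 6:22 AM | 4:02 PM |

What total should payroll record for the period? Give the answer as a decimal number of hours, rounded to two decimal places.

Thu: 8:14 AM–6:18 PM = 10 h 4 min; less 30 min break → 9 h 34 min
Fri: 9:27 AM–4:11 PM = 6 h 44 min; less 30 min break → 6 h 14 min
Sat: 8:40 AM–4:58 PM = 8 h 18 min; less 30 min break → 7 h 48 min
Sun: 6:22 AM–4:02 PM = 9 h 40 min; less 30 min break → 9 h 10 min
Total: 9 h 34 min + 6 h 14 min + 7 h 48 min + 9 h 10 min = 32 h 46 min.

32.77 hours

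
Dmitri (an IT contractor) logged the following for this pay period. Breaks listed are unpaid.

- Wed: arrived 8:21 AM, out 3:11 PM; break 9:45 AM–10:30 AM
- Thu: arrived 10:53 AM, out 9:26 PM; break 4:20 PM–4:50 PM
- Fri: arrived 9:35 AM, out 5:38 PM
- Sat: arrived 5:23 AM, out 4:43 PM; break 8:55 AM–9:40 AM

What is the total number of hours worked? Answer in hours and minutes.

34 h 46 min

Wed: 8:21 AM–3:11 PM = 6 h 50 min; less 45 min break → 6 h 5 min
Thu: 10:53 AM–9:26 PM = 10 h 33 min; less 30 min break → 10 h 3 min
Fri: 9:35 AM–5:38 PM = 8 h 3 min
Sat: 5:23 AM–4:43 PM = 11 h 20 min; less 45 min break → 10 h 35 min
Total: 6 h 5 min + 10 h 3 min + 8 h 3 min + 10 h 35 min = 34 h 46 min.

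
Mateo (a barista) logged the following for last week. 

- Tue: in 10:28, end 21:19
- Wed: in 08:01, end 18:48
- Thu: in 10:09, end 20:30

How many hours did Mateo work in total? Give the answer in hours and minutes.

31 h 59 min

Tue: 10:28–21:19 = 10 h 51 min
Wed: 08:01–18:48 = 10 h 47 min
Thu: 10:09–20:30 = 10 h 21 min
Total: 10 h 51 min + 10 h 47 min + 10 h 21 min = 31 h 59 min.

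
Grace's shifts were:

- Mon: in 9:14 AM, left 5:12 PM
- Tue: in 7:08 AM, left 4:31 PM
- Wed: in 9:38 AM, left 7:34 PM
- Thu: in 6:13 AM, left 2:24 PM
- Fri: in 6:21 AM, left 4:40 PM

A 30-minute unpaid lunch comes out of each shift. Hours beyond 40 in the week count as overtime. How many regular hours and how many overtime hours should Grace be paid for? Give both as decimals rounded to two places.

Mon: 9:14 AM–5:12 PM = 7 h 58 min; less 30 min break → 7 h 28 min
Tue: 7:08 AM–4:31 PM = 9 h 23 min; less 30 min break → 8 h 53 min
Wed: 9:38 AM–7:34 PM = 9 h 56 min; less 30 min break → 9 h 26 min
Thu: 6:13 AM–2:24 PM = 8 h 11 min; less 30 min break → 7 h 41 min
Fri: 6:21 AM–4:40 PM = 10 h 19 min; less 30 min break → 9 h 49 min
Total worked: 43 h 17 min = 43.28 h.
Threshold 40 h → overtime 3 h 17 min, regular 40 h 0 min.

Regular 40.00 hours, overtime 3.28 hours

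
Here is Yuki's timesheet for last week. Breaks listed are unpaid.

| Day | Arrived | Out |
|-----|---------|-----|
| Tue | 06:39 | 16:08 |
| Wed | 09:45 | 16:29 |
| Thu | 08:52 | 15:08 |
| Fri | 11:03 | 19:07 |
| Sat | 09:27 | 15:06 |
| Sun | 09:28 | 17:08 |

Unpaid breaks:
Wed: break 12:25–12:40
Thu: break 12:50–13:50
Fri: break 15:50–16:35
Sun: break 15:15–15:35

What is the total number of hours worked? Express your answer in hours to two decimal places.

41.53 hours

Tue: 06:39–16:08 = 9 h 29 min
Wed: 09:45–16:29 = 6 h 44 min; less 15 min break → 6 h 29 min
Thu: 08:52–15:08 = 6 h 16 min; less 60 min break → 5 h 16 min
Fri: 11:03–19:07 = 8 h 4 min; less 45 min break → 7 h 19 min
Sat: 09:27–15:06 = 5 h 39 min
Sun: 09:28–17:08 = 7 h 40 min; less 20 min break → 7 h 20 min
Total: 9 h 29 min + 6 h 29 min + 5 h 16 min + 7 h 19 min + 5 h 39 min + 7 h 20 min = 41 h 32 min.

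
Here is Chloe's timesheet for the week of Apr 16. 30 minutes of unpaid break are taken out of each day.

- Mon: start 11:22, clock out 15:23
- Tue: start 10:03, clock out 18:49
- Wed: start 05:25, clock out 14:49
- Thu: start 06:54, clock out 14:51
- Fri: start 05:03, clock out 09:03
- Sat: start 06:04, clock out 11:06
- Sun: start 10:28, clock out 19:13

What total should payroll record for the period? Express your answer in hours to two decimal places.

44.42 hours

Mon: 11:22–15:23 = 4 h 1 min; less 30 min break → 3 h 31 min
Tue: 10:03–18:49 = 8 h 46 min; less 30 min break → 8 h 16 min
Wed: 05:25–14:49 = 9 h 24 min; less 30 min break → 8 h 54 min
Thu: 06:54–14:51 = 7 h 57 min; less 30 min break → 7 h 27 min
Fri: 05:03–09:03 = 4 h 0 min; less 30 min break → 3 h 30 min
Sat: 06:04–11:06 = 5 h 2 min; less 30 min break → 4 h 32 min
Sun: 10:28–19:13 = 8 h 45 min; less 30 min break → 8 h 15 min
Total: 3 h 31 min + 8 h 16 min + 8 h 54 min + 7 h 27 min + 3 h 30 min + 4 h 32 min + 8 h 15 min = 44 h 25 min.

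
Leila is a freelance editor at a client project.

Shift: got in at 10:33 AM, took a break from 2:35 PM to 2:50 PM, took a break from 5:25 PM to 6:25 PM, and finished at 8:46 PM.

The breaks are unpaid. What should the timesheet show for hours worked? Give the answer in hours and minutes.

8 h 58 min

Shift: 10:33 AM–8:46 PM = 10 h 13 min; less 75 min break → 8 h 58 min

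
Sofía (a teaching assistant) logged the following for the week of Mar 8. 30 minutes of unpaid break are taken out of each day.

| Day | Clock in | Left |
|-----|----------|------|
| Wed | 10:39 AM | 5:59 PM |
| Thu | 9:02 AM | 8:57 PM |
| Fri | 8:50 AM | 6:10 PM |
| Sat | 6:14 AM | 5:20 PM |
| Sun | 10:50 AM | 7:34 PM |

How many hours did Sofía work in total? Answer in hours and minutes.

45 h 55 min

Wed: 10:39 AM–5:59 PM = 7 h 20 min; less 30 min break → 6 h 50 min
Thu: 9:02 AM–8:57 PM = 11 h 55 min; less 30 min break → 11 h 25 min
Fri: 8:50 AM–6:10 PM = 9 h 20 min; less 30 min break → 8 h 50 min
Sat: 6:14 AM–5:20 PM = 11 h 6 min; less 30 min break → 10 h 36 min
Sun: 10:50 AM–7:34 PM = 8 h 44 min; less 30 min break → 8 h 14 min
Total: 6 h 50 min + 11 h 25 min + 8 h 50 min + 10 h 36 min + 8 h 14 min = 45 h 55 min.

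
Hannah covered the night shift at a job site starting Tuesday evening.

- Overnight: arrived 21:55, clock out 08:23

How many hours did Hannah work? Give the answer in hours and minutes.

10 h 28 min

Overnight: 21:55 → midnight = 2 h 5 min; midnight → 08:23 = 8 h 23 min; span 10 h 28 min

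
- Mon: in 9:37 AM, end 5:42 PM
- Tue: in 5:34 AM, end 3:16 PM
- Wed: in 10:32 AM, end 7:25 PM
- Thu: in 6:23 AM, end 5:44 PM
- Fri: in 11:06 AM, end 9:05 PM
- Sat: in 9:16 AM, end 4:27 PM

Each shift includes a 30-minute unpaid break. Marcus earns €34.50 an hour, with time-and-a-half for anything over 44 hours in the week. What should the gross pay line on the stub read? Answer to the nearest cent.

Mon: 9:37 AM–5:42 PM = 8 h 5 min; less 30 min break → 7 h 35 min
Tue: 5:34 AM–3:16 PM = 9 h 42 min; less 30 min break → 9 h 12 min
Wed: 10:32 AM–7:25 PM = 8 h 53 min; less 30 min break → 8 h 23 min
Thu: 6:23 AM–5:44 PM = 11 h 21 min; less 30 min break → 10 h 51 min
Fri: 11:06 AM–9:05 PM = 9 h 59 min; less 30 min break → 9 h 29 min
Sat: 9:16 AM–4:27 PM = 7 h 11 min; less 30 min break → 6 h 41 min
Total worked: 52 h 11 min = 3131 min.
Regular 44 h 0 min = 2640 min at €34.50/h; overtime 8 h 11 min = 491 min at €51.75/h.
Pay = (2640 × €34.50 + 491 × €51.75) ÷ 60 = €1941.49.

€1941.49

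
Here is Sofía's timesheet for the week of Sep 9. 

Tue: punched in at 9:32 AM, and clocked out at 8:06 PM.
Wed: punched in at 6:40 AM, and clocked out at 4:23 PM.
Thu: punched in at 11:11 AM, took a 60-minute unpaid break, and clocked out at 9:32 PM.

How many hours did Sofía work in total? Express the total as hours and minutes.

Tue: 9:32 AM–8:06 PM = 10 h 34 min
Wed: 6:40 AM–4:23 PM = 9 h 43 min
Thu: 11:11 AM–9:32 PM = 10 h 21 min; less 60 min break → 9 h 21 min
Total: 10 h 34 min + 9 h 43 min + 9 h 21 min = 29 h 38 min.

29 h 38 min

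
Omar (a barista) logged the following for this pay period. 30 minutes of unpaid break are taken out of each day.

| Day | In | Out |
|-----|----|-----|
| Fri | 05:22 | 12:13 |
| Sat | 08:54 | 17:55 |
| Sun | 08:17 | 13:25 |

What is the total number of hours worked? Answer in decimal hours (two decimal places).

Fri: 05:22–12:13 = 6 h 51 min; less 30 min break → 6 h 21 min
Sat: 08:54–17:55 = 9 h 1 min; less 30 min break → 8 h 31 min
Sun: 08:17–13:25 = 5 h 8 min; less 30 min break → 4 h 38 min
Total: 6 h 21 min + 8 h 31 min + 4 h 38 min = 19 h 30 min.

19.50 hours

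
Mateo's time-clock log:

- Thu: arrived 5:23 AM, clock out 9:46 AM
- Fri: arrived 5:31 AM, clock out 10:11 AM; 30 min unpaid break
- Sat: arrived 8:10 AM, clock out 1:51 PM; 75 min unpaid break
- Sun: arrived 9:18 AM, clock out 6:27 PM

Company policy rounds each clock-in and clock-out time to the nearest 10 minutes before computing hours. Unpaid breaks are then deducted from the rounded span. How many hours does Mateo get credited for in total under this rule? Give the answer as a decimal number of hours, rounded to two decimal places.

22.25 hours

Thu: in 5:23 AM→5:20 AM, out 9:46 AM→9:50 AM; 4 h 30 min
Fri: in 5:31 AM→5:30 AM, out 10:11 AM→10:10 AM; 4 h 40 min − 30 min = 4 h 10 min
Sat: in 8:10 AM→8:10 AM, out 1:51 PM→1:50 PM; 5 h 40 min − 75 min = 4 h 25 min
Sun: in 9:18 AM→9:20 AM, out 6:27 PM→6:30 PM; 9 h 10 min
Total credited: 22 h 15 min.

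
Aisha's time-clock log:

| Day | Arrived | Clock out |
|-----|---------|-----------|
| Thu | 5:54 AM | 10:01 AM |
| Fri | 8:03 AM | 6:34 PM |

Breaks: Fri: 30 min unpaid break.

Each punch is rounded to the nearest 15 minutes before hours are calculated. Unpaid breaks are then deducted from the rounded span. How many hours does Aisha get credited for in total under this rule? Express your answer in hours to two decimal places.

Thu: in 5:54 AM→6:00 AM, out 10:01 AM→10:00 AM; 4 h 0 min
Fri: in 8:03 AM→8:00 AM, out 6:34 PM→6:30 PM; 10 h 30 min − 30 min = 10 h 0 min
Total credited: 14 h 0 min.

14.00 hours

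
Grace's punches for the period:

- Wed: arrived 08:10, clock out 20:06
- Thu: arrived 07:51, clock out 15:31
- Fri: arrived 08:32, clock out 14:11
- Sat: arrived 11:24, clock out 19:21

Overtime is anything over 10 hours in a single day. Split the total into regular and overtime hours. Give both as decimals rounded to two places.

Wed: 08:10–20:06 = 11 h 56 min
Thu: 07:51–15:31 = 7 h 40 min
Fri: 08:32–14:11 = 5 h 39 min
Sat: 11:24–19:21 = 7 h 57 min
Wed reg 10 h 0 min / OT 1 h 56 min; Thu reg 7 h 40 min / OT 0 h 0 min; Fri reg 5 h 39 min / OT 0 h 0 min; Sat reg 7 h 57 min / OT 0 h 0 min.
Totals: regular 31 h 16 min, overtime 1 h 56 min.

Regular 31.27 hours, overtime 1.93 hours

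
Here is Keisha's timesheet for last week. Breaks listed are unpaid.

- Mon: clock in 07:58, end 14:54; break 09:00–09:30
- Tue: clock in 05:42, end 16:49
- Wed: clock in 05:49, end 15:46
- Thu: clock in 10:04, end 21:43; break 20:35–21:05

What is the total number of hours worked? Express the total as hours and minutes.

Mon: 07:58–14:54 = 6 h 56 min; less 30 min break → 6 h 26 min
Tue: 05:42–16:49 = 11 h 7 min
Wed: 05:49–15:46 = 9 h 57 min
Thu: 10:04–21:43 = 11 h 39 min; less 30 min break → 11 h 9 min
Total: 6 h 26 min + 11 h 7 min + 9 h 57 min + 11 h 9 min = 38 h 39 min.

38 h 39 min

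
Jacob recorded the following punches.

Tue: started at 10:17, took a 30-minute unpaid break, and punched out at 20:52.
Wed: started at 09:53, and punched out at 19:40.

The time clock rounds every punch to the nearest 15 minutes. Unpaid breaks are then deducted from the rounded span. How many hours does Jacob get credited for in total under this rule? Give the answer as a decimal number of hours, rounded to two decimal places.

Tue: in 10:17→10:15, out 20:52→20:45; 10 h 30 min − 30 min = 10 h 0 min
Wed: in 09:53→10:00, out 19:40→19:45; 9 h 45 min
Total credited: 19 h 45 min.

19.75 hours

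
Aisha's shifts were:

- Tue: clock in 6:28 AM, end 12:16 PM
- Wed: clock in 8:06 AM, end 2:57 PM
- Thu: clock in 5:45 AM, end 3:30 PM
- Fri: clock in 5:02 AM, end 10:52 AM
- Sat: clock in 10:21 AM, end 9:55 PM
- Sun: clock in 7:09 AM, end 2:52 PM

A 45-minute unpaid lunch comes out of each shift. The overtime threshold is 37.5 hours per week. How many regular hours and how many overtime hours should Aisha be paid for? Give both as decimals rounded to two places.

Regular 37.50 hours, overtime 5.52 hours

Tue: 6:28 AM–12:16 PM = 5 h 48 min; less 45 min break → 5 h 3 min
Wed: 8:06 AM–2:57 PM = 6 h 51 min; less 45 min break → 6 h 6 min
Thu: 5:45 AM–3:30 PM = 9 h 45 min; less 45 min break → 9 h 0 min
Fri: 5:02 AM–10:52 AM = 5 h 50 min; less 45 min break → 5 h 5 min
Sat: 10:21 AM–9:55 PM = 11 h 34 min; less 45 min break → 10 h 49 min
Sun: 7:09 AM–2:52 PM = 7 h 43 min; less 45 min break → 6 h 58 min
Total worked: 43 h 1 min = 43.02 h.
Threshold 37.5 h → overtime 5 h 31 min, regular 37 h 30 min.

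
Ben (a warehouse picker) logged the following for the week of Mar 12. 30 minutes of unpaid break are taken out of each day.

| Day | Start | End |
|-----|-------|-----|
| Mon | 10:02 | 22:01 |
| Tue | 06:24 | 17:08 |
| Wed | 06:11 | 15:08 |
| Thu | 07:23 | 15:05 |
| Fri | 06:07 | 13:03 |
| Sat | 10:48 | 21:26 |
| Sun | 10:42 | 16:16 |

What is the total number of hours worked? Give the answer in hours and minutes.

Mon: 10:02–22:01 = 11 h 59 min; less 30 min break → 11 h 29 min
Tue: 06:24–17:08 = 10 h 44 min; less 30 min break → 10 h 14 min
Wed: 06:11–15:08 = 8 h 57 min; less 30 min break → 8 h 27 min
Thu: 07:23–15:05 = 7 h 42 min; less 30 min break → 7 h 12 min
Fri: 06:07–13:03 = 6 h 56 min; less 30 min break → 6 h 26 min
Sat: 10:48–21:26 = 10 h 38 min; less 30 min break → 10 h 8 min
Sun: 10:42–16:16 = 5 h 34 min; less 30 min break → 5 h 4 min
Total: 11 h 29 min + 10 h 14 min + 8 h 27 min + 7 h 12 min + 6 h 26 min + 10 h 8 min + 5 h 4 min = 59 h 0 min.

59 h 0 min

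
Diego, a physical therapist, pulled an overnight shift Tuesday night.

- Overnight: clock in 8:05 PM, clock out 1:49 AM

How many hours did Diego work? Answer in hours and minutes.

Overnight: 8:05 PM → midnight = 3 h 55 min; midnight → 1:49 AM = 1 h 49 min; span 5 h 44 min

5 h 44 min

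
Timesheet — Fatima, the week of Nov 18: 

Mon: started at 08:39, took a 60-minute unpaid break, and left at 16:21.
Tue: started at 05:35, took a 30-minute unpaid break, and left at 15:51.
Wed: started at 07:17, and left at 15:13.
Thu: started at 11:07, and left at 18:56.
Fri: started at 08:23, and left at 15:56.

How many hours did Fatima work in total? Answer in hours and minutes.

39 h 46 min

Mon: 08:39–16:21 = 7 h 42 min; less 60 min break → 6 h 42 min
Tue: 05:35–15:51 = 10 h 16 min; less 30 min break → 9 h 46 min
Wed: 07:17–15:13 = 7 h 56 min
Thu: 11:07–18:56 = 7 h 49 min
Fri: 08:23–15:56 = 7 h 33 min
Total: 6 h 42 min + 9 h 46 min + 7 h 56 min + 7 h 49 min + 7 h 33 min = 39 h 46 min.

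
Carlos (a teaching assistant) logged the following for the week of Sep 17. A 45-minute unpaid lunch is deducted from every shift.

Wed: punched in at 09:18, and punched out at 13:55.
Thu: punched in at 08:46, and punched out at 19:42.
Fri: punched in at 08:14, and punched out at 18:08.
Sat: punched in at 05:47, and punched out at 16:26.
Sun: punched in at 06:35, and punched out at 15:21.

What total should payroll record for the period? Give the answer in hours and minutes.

Wed: 09:18–13:55 = 4 h 37 min; less 45 min break → 3 h 52 min
Thu: 08:46–19:42 = 10 h 56 min; less 45 min break → 10 h 11 min
Fri: 08:14–18:08 = 9 h 54 min; less 45 min break → 9 h 9 min
Sat: 05:47–16:26 = 10 h 39 min; less 45 min break → 9 h 54 min
Sun: 06:35–15:21 = 8 h 46 min; less 45 min break → 8 h 1 min
Total: 3 h 52 min + 10 h 11 min + 9 h 9 min + 9 h 54 min + 8 h 1 min = 41 h 7 min.

41 h 7 min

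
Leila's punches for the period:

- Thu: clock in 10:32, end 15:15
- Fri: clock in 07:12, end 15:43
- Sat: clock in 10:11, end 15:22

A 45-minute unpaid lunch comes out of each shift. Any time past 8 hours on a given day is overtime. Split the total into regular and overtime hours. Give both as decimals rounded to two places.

Regular 16.17 hours, overtime 0.00 hours

Thu: 10:32–15:15 = 4 h 43 min; less 45 min break → 3 h 58 min
Fri: 07:12–15:43 = 8 h 31 min; less 45 min break → 7 h 46 min
Sat: 10:11–15:22 = 5 h 11 min; less 45 min break → 4 h 26 min
Thu reg 3 h 58 min / OT 0 h 0 min; Fri reg 7 h 46 min / OT 0 h 0 min; Sat reg 4 h 26 min / OT 0 h 0 min.
Totals: regular 16 h 10 min, overtime 0 h 0 min.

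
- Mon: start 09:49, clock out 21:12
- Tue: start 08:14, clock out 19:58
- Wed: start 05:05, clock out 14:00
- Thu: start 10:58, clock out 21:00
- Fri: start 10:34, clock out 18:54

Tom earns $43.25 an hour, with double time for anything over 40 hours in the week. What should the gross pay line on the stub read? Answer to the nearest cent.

$2629.60

Mon: 09:49–21:12 = 11 h 23 min
Tue: 08:14–19:58 = 11 h 44 min
Wed: 05:05–14:00 = 8 h 55 min
Thu: 10:58–21:00 = 10 h 2 min
Fri: 10:34–18:54 = 8 h 20 min
Total worked: 50 h 24 min = 3024 min.
Regular 40 h 0 min = 2400 min at $43.25/h; overtime 10 h 24 min = 624 min at $86.50/h.
Pay = (2400 × $43.25 + 624 × $86.50) ÷ 60 = $2629.60.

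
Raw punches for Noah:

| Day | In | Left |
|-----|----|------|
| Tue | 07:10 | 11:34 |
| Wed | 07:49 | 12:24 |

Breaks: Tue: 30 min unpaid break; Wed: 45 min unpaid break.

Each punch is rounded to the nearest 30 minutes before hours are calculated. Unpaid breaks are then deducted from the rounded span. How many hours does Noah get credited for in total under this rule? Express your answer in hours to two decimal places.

7.75 hours

Tue: in 07:10→07:00, out 11:34→11:30; 4 h 30 min − 30 min = 4 h 0 min
Wed: in 07:49→08:00, out 12:24→12:30; 4 h 30 min − 45 min = 3 h 45 min
Total credited: 7 h 45 min.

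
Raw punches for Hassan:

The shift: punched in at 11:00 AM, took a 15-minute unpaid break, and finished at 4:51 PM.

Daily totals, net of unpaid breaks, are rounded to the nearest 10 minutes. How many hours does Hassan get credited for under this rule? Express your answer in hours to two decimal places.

5.67 hours

The shift: 11:00 AM–4:51 PM = 5 h 51 min − 15 min = 5 h 36 min → rounds to 5 h 40 min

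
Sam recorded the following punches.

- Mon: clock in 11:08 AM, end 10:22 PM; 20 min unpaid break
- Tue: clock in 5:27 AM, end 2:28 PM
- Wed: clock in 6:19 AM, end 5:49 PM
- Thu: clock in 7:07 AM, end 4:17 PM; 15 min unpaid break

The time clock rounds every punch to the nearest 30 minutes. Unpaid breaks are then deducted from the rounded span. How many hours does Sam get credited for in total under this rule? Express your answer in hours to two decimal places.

40.92 hours

Mon: in 11:08 AM→11:00 AM, out 10:22 PM→10:30 PM; 11 h 30 min − 20 min = 11 h 10 min
Tue: in 5:27 AM→5:30 AM, out 2:28 PM→2:30 PM; 9 h 0 min
Wed: in 6:19 AM→6:30 AM, out 5:49 PM→6:00 PM; 11 h 30 min
Thu: in 7:07 AM→7:00 AM, out 4:17 PM→4:30 PM; 9 h 30 min − 15 min = 9 h 15 min
Total credited: 40 h 55 min.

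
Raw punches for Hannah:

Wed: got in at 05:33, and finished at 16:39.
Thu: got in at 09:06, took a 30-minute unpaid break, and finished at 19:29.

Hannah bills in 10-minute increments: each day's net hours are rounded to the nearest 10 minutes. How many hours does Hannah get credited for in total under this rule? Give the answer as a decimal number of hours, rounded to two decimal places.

Wed: 05:33–16:39 = 11 h 6 min → rounds to 11 h 10 min
Thu: 09:06–19:29 = 10 h 23 min − 30 min = 9 h 53 min → rounds to 9 h 50 min
Total credited: 21 h 0 min.

21.00 hours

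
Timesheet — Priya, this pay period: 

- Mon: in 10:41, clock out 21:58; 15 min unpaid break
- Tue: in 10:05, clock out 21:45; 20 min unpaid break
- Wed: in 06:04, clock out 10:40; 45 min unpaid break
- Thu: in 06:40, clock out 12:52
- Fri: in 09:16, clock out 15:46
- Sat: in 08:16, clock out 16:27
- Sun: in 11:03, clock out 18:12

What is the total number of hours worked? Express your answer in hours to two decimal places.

54.25 hours

Mon: 10:41–21:58 = 11 h 17 min; less 15 min break → 11 h 2 min
Tue: 10:05–21:45 = 11 h 40 min; less 20 min break → 11 h 20 min
Wed: 06:04–10:40 = 4 h 36 min; less 45 min break → 3 h 51 min
Thu: 06:40–12:52 = 6 h 12 min
Fri: 09:16–15:46 = 6 h 30 min
Sat: 08:16–16:27 = 8 h 11 min
Sun: 11:03–18:12 = 7 h 9 min
Total: 11 h 2 min + 11 h 20 min + 3 h 51 min + 6 h 12 min + 6 h 30 min + 8 h 11 min + 7 h 9 min = 54 h 15 min.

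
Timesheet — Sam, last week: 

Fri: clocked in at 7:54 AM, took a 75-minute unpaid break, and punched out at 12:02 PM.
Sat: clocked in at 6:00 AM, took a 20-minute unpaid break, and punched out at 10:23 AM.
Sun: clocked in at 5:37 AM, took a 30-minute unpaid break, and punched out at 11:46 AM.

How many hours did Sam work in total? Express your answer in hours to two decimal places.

12.58 hours

Fri: 7:54 AM–12:02 PM = 4 h 8 min; less 75 min break → 2 h 53 min
Sat: 6:00 AM–10:23 AM = 4 h 23 min; less 20 min break → 4 h 3 min
Sun: 5:37 AM–11:46 AM = 6 h 9 min; less 30 min break → 5 h 39 min
Total: 2 h 53 min + 4 h 3 min + 5 h 39 min = 12 h 35 min.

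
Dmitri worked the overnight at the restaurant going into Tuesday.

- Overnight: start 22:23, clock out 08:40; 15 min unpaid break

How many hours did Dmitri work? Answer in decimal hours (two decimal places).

Overnight: 22:23 → midnight = 1 h 37 min; midnight → 08:40 = 8 h 40 min; span 10 h 17 min; less 15 min break → 10 h 2 min

10.03 hours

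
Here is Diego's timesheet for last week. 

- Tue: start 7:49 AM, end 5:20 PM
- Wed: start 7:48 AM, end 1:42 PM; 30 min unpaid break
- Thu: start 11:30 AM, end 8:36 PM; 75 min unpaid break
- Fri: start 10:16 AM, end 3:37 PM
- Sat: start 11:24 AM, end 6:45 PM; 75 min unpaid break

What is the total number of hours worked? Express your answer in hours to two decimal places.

34.22 hours

Tue: 7:49 AM–5:20 PM = 9 h 31 min
Wed: 7:48 AM–1:42 PM = 5 h 54 min; less 30 min break → 5 h 24 min
Thu: 11:30 AM–8:36 PM = 9 h 6 min; less 75 min break → 7 h 51 min
Fri: 10:16 AM–3:37 PM = 5 h 21 min
Sat: 11:24 AM–6:45 PM = 7 h 21 min; less 75 min break → 6 h 6 min
Total: 9 h 31 min + 5 h 24 min + 7 h 51 min + 5 h 21 min + 6 h 6 min = 34 h 13 min.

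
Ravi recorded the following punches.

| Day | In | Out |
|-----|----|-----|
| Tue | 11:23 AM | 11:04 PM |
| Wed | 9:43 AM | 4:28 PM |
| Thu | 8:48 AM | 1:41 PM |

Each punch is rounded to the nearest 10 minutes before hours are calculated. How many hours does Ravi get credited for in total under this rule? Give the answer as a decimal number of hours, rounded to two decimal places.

23.33 hours

Tue: in 11:23 AM→11:20 AM, out 11:04 PM→11:00 PM; 11 h 40 min
Wed: in 9:43 AM→9:40 AM, out 4:28 PM→4:30 PM; 6 h 50 min
Thu: in 8:48 AM→8:50 AM, out 1:41 PM→1:40 PM; 4 h 50 min
Total credited: 23 h 20 min.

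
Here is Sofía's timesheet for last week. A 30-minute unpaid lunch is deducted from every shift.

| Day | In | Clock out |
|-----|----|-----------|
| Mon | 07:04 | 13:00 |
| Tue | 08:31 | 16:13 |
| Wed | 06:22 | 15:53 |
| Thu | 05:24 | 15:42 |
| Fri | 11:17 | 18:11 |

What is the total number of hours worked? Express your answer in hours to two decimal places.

Mon: 07:04–13:00 = 5 h 56 min; less 30 min break → 5 h 26 min
Tue: 08:31–16:13 = 7 h 42 min; less 30 min break → 7 h 12 min
Wed: 06:22–15:53 = 9 h 31 min; less 30 min break → 9 h 1 min
Thu: 05:24–15:42 = 10 h 18 min; less 30 min break → 9 h 48 min
Fri: 11:17–18:11 = 6 h 54 min; less 30 min break → 6 h 24 min
Total: 5 h 26 min + 7 h 12 min + 9 h 1 min + 9 h 48 min + 6 h 24 min = 37 h 51 min.

37.85 hours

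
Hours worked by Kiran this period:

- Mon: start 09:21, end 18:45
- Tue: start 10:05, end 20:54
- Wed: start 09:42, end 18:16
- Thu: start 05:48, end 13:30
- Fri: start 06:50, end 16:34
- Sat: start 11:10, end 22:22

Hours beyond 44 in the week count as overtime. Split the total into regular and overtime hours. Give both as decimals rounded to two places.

Regular 44.00 hours, overtime 13.42 hours

Mon: 09:21–18:45 = 9 h 24 min
Tue: 10:05–20:54 = 10 h 49 min
Wed: 09:42–18:16 = 8 h 34 min
Thu: 05:48–13:30 = 7 h 42 min
Fri: 06:50–16:34 = 9 h 44 min
Sat: 11:10–22:22 = 11 h 12 min
Total worked: 57 h 25 min = 57.42 h.
Threshold 44 h → overtime 13 h 25 min, regular 44 h 0 min.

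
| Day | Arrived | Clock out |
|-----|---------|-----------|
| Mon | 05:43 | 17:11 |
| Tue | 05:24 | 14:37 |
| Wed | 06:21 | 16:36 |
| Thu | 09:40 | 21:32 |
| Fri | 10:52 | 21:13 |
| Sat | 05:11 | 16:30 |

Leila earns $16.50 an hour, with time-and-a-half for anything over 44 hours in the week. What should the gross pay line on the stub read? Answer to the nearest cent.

Mon: 05:43–17:11 = 11 h 28 min
Tue: 05:24–14:37 = 9 h 13 min
Wed: 06:21–16:36 = 10 h 15 min
Thu: 09:40–21:32 = 11 h 52 min
Fri: 10:52–21:13 = 10 h 21 min
Sat: 05:11–16:30 = 11 h 19 min
Total worked: 64 h 28 min = 3868 min.
Regular 44 h 0 min = 2640 min at $16.50/h; overtime 20 h 28 min = 1228 min at $24.75/h.
Pay = (2640 × $16.50 + 1228 × $24.75) ÷ 60 = $1232.55.

$1232.55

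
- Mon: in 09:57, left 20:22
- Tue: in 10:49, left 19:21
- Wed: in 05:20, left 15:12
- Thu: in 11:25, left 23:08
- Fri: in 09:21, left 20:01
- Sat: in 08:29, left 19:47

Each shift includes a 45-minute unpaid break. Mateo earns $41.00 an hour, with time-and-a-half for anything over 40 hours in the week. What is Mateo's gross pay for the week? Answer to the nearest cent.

Mon: 09:57–20:22 = 10 h 25 min; less 45 min break → 9 h 40 min
Tue: 10:49–19:21 = 8 h 32 min; less 45 min break → 7 h 47 min
Wed: 05:20–15:12 = 9 h 52 min; less 45 min break → 9 h 7 min
Thu: 11:25–23:08 = 11 h 43 min; less 45 min break → 10 h 58 min
Fri: 09:21–20:01 = 10 h 40 min; less 45 min break → 9 h 55 min
Sat: 08:29–19:47 = 11 h 18 min; less 45 min break → 10 h 33 min
Total worked: 58 h 0 min = 3480 min.
Regular 40 h 0 min = 2400 min at $41.00/h; overtime 18 h 0 min = 1080 min at $61.50/h.
Pay = (2400 × $41.00 + 1080 × $61.50) ÷ 60 = $2747.00.

$2747.00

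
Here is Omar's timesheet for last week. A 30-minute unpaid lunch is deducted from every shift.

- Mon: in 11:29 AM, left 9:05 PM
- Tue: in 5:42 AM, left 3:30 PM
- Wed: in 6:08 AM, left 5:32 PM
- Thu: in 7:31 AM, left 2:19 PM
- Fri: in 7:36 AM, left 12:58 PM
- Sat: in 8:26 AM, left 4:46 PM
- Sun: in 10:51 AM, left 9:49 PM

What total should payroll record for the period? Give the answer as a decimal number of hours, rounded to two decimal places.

58.77 hours

Mon: 11:29 AM–9:05 PM = 9 h 36 min; less 30 min break → 9 h 6 min
Tue: 5:42 AM–3:30 PM = 9 h 48 min; less 30 min break → 9 h 18 min
Wed: 6:08 AM–5:32 PM = 11 h 24 min; less 30 min break → 10 h 54 min
Thu: 7:31 AM–2:19 PM = 6 h 48 min; less 30 min break → 6 h 18 min
Fri: 7:36 AM–12:58 PM = 5 h 22 min; less 30 min break → 4 h 52 min
Sat: 8:26 AM–4:46 PM = 8 h 20 min; less 30 min break → 7 h 50 min
Sun: 10:51 AM–9:49 PM = 10 h 58 min; less 30 min break → 10 h 28 min
Total: 9 h 6 min + 9 h 18 min + 10 h 54 min + 6 h 18 min + 4 h 52 min + 7 h 50 min + 10 h 28 min = 58 h 46 min.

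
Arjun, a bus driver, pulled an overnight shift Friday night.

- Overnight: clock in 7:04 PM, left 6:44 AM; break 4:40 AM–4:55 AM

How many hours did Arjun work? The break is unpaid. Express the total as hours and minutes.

Overnight: 7:04 PM → midnight = 4 h 56 min; midnight → 6:44 AM = 6 h 44 min; span 11 h 40 min; less 15 min break → 11 h 25 min

11 h 25 min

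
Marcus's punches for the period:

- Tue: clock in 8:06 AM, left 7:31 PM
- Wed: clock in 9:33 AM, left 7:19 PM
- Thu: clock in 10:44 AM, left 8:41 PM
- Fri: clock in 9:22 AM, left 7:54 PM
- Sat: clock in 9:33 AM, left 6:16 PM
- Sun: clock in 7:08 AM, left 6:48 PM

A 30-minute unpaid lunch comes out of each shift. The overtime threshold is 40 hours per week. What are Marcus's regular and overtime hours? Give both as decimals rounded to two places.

Tue: 8:06 AM–7:31 PM = 11 h 25 min; less 30 min break → 10 h 55 min
Wed: 9:33 AM–7:19 PM = 9 h 46 min; less 30 min break → 9 h 16 min
Thu: 10:44 AM–8:41 PM = 9 h 57 min; less 30 min break → 9 h 27 min
Fri: 9:22 AM–7:54 PM = 10 h 32 min; less 30 min break → 10 h 2 min
Sat: 9:33 AM–6:16 PM = 8 h 43 min; less 30 min break → 8 h 13 min
Sun: 7:08 AM–6:48 PM = 11 h 40 min; less 30 min break → 11 h 10 min
Total worked: 59 h 3 min = 59.05 h.
Threshold 40 h → overtime 19 h 3 min, regular 40 h 0 min.

Regular 40.00 hours, overtime 19.05 hours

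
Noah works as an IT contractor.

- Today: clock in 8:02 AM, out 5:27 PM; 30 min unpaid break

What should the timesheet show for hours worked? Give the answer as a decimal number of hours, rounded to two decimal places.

8.92 hours

Today: 8:02 AM–5:27 PM = 9 h 25 min; less 30 min break → 8 h 55 min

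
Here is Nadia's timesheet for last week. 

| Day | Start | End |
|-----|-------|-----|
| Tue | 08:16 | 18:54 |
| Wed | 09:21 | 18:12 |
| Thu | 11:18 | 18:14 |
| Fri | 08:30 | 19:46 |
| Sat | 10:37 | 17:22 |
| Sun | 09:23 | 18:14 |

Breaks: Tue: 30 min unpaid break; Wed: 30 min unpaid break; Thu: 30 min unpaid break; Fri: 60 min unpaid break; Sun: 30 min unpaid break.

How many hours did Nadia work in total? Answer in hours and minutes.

Tue: 08:16–18:54 = 10 h 38 min; less 30 min break → 10 h 8 min
Wed: 09:21–18:12 = 8 h 51 min; less 30 min break → 8 h 21 min
Thu: 11:18–18:14 = 6 h 56 min; less 30 min break → 6 h 26 min
Fri: 08:30–19:46 = 11 h 16 min; less 60 min break → 10 h 16 min
Sat: 10:37–17:22 = 6 h 45 min
Sun: 09:23–18:14 = 8 h 51 min; less 30 min break → 8 h 21 min
Total: 10 h 8 min + 8 h 21 min + 6 h 26 min + 10 h 16 min + 6 h 45 min + 8 h 21 min = 50 h 17 min.

50 h 17 min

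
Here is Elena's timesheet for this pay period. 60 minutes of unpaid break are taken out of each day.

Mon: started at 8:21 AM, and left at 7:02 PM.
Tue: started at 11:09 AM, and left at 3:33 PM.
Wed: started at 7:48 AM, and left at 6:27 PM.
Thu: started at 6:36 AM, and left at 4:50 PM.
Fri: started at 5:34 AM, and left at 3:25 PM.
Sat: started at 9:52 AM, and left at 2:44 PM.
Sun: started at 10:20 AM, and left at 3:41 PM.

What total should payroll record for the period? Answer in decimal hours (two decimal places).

Mon: 8:21 AM–7:02 PM = 10 h 41 min; less 60 min break → 9 h 41 min
Tue: 11:09 AM–3:33 PM = 4 h 24 min; less 60 min break → 3 h 24 min
Wed: 7:48 AM–6:27 PM = 10 h 39 min; less 60 min break → 9 h 39 min
Thu: 6:36 AM–4:50 PM = 10 h 14 min; less 60 min break → 9 h 14 min
Fri: 5:34 AM–3:25 PM = 9 h 51 min; less 60 min break → 8 h 51 min
Sat: 9:52 AM–2:44 PM = 4 h 52 min; less 60 min break → 3 h 52 min
Sun: 10:20 AM–3:41 PM = 5 h 21 min; less 60 min break → 4 h 21 min
Total: 9 h 41 min + 3 h 24 min + 9 h 39 min + 9 h 14 min + 8 h 51 min + 3 h 52 min + 4 h 21 min = 49 h 2 min.

49.03 hours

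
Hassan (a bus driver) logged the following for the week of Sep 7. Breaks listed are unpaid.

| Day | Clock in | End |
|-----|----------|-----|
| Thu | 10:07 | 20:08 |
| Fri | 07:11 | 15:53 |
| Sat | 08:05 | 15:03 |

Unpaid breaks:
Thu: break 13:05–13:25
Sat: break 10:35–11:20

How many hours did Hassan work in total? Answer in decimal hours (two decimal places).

24.60 hours

Thu: 10:07–20:08 = 10 h 1 min; less 20 min break → 9 h 41 min
Fri: 07:11–15:53 = 8 h 42 min
Sat: 08:05–15:03 = 6 h 58 min; less 45 min break → 6 h 13 min
Total: 9 h 41 min + 8 h 42 min + 6 h 13 min = 24 h 36 min.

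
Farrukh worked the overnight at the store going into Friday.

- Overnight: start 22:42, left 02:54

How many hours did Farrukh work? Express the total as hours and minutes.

Overnight: 22:42 → midnight = 1 h 18 min; midnight → 02:54 = 2 h 54 min; span 4 h 12 min

4 h 12 min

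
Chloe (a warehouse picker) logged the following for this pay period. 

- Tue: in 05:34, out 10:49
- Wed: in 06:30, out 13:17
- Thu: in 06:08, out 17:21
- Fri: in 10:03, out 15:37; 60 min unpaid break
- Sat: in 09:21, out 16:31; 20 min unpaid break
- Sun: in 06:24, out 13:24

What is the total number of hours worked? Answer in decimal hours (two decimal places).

Tue: 05:34–10:49 = 5 h 15 min
Wed: 06:30–13:17 = 6 h 47 min
Thu: 06:08–17:21 = 11 h 13 min
Fri: 10:03–15:37 = 5 h 34 min; less 60 min break → 4 h 34 min
Sat: 09:21–16:31 = 7 h 10 min; less 20 min break → 6 h 50 min
Sun: 06:24–13:24 = 7 h 0 min
Total: 5 h 15 min + 6 h 47 min + 11 h 13 min + 4 h 34 min + 6 h 50 min + 7 h 0 min = 41 h 39 min.

41.65 hours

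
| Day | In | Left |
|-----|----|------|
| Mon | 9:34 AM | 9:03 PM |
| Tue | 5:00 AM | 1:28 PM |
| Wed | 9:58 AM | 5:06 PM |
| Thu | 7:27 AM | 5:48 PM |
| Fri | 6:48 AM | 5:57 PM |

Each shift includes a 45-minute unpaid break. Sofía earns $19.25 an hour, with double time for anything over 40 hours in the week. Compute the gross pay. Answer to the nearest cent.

$956.08

Mon: 9:34 AM–9:03 PM = 11 h 29 min; less 45 min break → 10 h 44 min
Tue: 5:00 AM–1:28 PM = 8 h 28 min; less 45 min break → 7 h 43 min
Wed: 9:58 AM–5:06 PM = 7 h 8 min; less 45 min break → 6 h 23 min
Thu: 7:27 AM–5:48 PM = 10 h 21 min; less 45 min break → 9 h 36 min
Fri: 6:48 AM–5:57 PM = 11 h 9 min; less 45 min break → 10 h 24 min
Total worked: 44 h 50 min = 2690 min.
Regular 40 h 0 min = 2400 min at $19.25/h; overtime 4 h 50 min = 290 min at $38.50/h.
Pay = (2400 × $19.25 + 290 × $38.50) ÷ 60 = $956.08.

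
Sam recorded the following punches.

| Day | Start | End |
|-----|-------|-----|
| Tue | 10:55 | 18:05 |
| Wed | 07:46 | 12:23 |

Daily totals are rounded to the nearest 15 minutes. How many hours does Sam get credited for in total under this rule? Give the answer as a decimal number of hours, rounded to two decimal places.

Tue: 10:55–18:05 = 7 h 10 min → rounds to 7 h 15 min
Wed: 07:46–12:23 = 4 h 37 min → rounds to 4 h 30 min
Total credited: 11 h 45 min.

11.75 hours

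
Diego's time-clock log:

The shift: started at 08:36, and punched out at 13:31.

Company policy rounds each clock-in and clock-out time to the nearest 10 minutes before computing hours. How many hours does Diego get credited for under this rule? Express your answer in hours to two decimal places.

The shift: in 08:36→08:40, out 13:31→13:30; 4 h 50 min

4.83 hours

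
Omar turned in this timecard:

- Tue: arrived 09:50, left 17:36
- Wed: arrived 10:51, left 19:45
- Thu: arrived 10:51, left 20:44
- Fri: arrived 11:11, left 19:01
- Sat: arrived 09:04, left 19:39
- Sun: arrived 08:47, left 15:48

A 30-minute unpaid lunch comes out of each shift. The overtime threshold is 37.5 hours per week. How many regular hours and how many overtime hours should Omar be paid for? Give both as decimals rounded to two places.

Tue: 09:50–17:36 = 7 h 46 min; less 30 min break → 7 h 16 min
Wed: 10:51–19:45 = 8 h 54 min; less 30 min break → 8 h 24 min
Thu: 10:51–20:44 = 9 h 53 min; less 30 min break → 9 h 23 min
Fri: 11:11–19:01 = 7 h 50 min; less 30 min break → 7 h 20 min
Sat: 09:04–19:39 = 10 h 35 min; less 30 min break → 10 h 5 min
Sun: 08:47–15:48 = 7 h 1 min; less 30 min break → 6 h 31 min
Total worked: 48 h 59 min = 48.98 h.
Threshold 37.5 h → overtime 11 h 29 min, regular 37 h 30 min.

Regular 37.50 hours, overtime 11.48 hours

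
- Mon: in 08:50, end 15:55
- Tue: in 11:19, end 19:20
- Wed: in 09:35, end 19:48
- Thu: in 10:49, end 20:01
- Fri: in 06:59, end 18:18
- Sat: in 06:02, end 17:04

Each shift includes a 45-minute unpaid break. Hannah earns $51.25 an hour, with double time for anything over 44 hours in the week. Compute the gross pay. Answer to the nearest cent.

$3112.58

Mon: 08:50–15:55 = 7 h 5 min; less 45 min break → 6 h 20 min
Tue: 11:19–19:20 = 8 h 1 min; less 45 min break → 7 h 16 min
Wed: 09:35–19:48 = 10 h 13 min; less 45 min break → 9 h 28 min
Thu: 10:49–20:01 = 9 h 12 min; less 45 min break → 8 h 27 min
Fri: 06:59–18:18 = 11 h 19 min; less 45 min break → 10 h 34 min
Sat: 06:02–17:04 = 11 h 2 min; less 45 min break → 10 h 17 min
Total worked: 52 h 22 min = 3142 min.
Regular 44 h 0 min = 2640 min at $51.25/h; overtime 8 h 22 min = 502 min at $102.50/h.
Pay = (2640 × $51.25 + 502 × $102.50) ÷ 60 = $3112.58.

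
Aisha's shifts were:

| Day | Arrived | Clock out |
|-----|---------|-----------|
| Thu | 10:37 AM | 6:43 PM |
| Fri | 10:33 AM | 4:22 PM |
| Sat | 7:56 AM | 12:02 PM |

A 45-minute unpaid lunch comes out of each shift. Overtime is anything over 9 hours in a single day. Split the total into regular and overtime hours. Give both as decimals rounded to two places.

Thu: 10:37 AM–6:43 PM = 8 h 6 min; less 45 min break → 7 h 21 min
Fri: 10:33 AM–4:22 PM = 5 h 49 min; less 45 min break → 5 h 4 min
Sat: 7:56 AM–12:02 PM = 4 h 6 min; less 45 min break → 3 h 21 min
Thu reg 7 h 21 min / OT 0 h 0 min; Fri reg 5 h 4 min / OT 0 h 0 min; Sat reg 3 h 21 min / OT 0 h 0 min.
Totals: regular 15 h 46 min, overtime 0 h 0 min.

Regular 15.77 hours, overtime 0.00 hours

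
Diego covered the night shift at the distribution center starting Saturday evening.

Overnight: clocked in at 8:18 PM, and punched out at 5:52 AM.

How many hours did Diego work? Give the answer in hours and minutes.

Overnight: 8:18 PM → midnight = 3 h 42 min; midnight → 5:52 AM = 5 h 52 min; span 9 h 34 min

9 h 34 min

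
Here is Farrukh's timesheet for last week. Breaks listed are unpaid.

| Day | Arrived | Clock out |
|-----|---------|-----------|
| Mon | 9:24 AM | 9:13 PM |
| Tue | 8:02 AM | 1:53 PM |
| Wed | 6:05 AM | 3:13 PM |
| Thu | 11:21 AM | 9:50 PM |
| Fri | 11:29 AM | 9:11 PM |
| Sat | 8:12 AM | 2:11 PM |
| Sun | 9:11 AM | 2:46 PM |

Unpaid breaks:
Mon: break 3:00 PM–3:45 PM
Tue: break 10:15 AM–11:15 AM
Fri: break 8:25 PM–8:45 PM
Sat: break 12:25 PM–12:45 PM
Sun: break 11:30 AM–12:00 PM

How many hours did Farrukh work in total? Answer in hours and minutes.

Mon: 9:24 AM–9:13 PM = 11 h 49 min; less 45 min break → 11 h 4 min
Tue: 8:02 AM–1:53 PM = 5 h 51 min; less 60 min break → 4 h 51 min
Wed: 6:05 AM–3:13 PM = 9 h 8 min
Thu: 11:21 AM–9:50 PM = 10 h 29 min
Fri: 11:29 AM–9:11 PM = 9 h 42 min; less 20 min break → 9 h 22 min
Sat: 8:12 AM–2:11 PM = 5 h 59 min; less 20 min break → 5 h 39 min
Sun: 9:11 AM–2:46 PM = 5 h 35 min; less 30 min break → 5 h 5 min
Total: 11 h 4 min + 4 h 51 min + 9 h 8 min + 10 h 29 min + 9 h 22 min + 5 h 39 min + 5 h 5 min = 55 h 38 min.

55 h 38 min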